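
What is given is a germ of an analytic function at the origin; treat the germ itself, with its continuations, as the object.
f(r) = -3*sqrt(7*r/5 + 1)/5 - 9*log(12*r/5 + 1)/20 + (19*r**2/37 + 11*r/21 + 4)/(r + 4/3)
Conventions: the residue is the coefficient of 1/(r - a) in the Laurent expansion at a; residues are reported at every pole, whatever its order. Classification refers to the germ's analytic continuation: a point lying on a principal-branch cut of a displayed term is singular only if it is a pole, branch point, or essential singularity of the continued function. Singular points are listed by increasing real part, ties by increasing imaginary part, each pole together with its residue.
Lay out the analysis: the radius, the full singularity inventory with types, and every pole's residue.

Radius of convergence at 0: 5/12.
At -4/3: a pole of order 1; residue 9824/2331.
At -5/7: an algebraic (square-root) branch point.
At -5/12: a logarithmic branch point.

Denominator factor (r + 4/3): pole of order 1 at -4/3, modulus 4/3.
Branch term (-3/5)*sqrt(1 - r/(-5/7)): its argument vanishes at r = -5/7, a square-root branch point, modulus 5/7.
Branch term (-9/20)*log(1 - r/(-5/12)): its argument vanishes at r = -5/12, a logarithmic branch point, modulus 5/12.
The radius of convergence is the smallest modulus among the singular points: 5/12.
The branch terms are analytic at -4/3 and contribute nothing to the residue; only the rational part matters.
At the order-1 pole -4/3 set g(r) = (r - (-4/3))*(rational part) = 19*r**2/37 + 11*r/21 + 4.
Simple pole: residue = g(a) at a = -4/3, which is 9824/2331.
List the singular points by increasing real part (a conjugate pair: the negative imaginary part first).


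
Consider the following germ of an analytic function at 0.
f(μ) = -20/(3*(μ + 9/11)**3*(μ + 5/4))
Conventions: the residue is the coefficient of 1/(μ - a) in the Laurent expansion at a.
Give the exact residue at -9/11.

The residue is -1703680/20577.

At the order-3 pole -9/11 set g(μ) = (μ - (-9/11))^3*f(μ) = -20/(3*(μ + 5/4)).
Order-3 pole: residue = g''(a)/2; g''(-9/11) = -3407360/20577, so the residue is -1703680/20577.


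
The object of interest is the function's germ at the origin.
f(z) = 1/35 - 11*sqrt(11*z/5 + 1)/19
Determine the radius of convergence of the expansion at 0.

Branch term (-11/19)*sqrt(1 - z/(-5/11)): its argument vanishes at z = -5/11, a square-root branch point, modulus 5/11.
The radius of convergence is the smallest modulus among the singular points: 5/11.

The radius of convergence is 5/11.


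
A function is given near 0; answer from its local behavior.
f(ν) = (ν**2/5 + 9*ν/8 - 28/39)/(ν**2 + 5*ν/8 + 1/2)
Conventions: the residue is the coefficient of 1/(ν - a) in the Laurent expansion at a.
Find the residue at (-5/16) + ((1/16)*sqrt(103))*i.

The factor ν**2 + 5*ν/8 + 1/2 splits as (ν - a)(ν - a') with a = (-5/16) + ((1/16)*sqrt(103))*i, a' = (-5/16) - ((1/16)*sqrt(103))*i. At the order-1 pole a set g(ν) = (ν - a)*f(ν) = [ν**2/5 + 9*ν/8 - 28/39] / (ν - a').
Simple pole: residue = g(a) at a = (-5/16) + ((1/16)*sqrt(103))*i, which is (1/2) + ((3527/40170)*sqrt(103))*i.

The residue is (1/2) + ((3527/40170)*sqrt(103))*i.


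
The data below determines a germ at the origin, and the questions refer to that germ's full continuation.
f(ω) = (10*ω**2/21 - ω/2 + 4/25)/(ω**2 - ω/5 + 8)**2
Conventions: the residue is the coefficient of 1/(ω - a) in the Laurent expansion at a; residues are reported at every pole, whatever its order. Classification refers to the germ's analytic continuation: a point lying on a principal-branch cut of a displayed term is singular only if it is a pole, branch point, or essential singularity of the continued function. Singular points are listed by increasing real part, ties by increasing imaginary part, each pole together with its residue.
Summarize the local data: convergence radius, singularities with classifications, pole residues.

Radius of convergence at 0: (2)*sqrt(2).
At (1/10) - ((1/10)*sqrt(799))*i: a pole of order 2; residue ((41155/26812842)*sqrt(799))*i.
At (1/10) + ((1/10)*sqrt(799))*i: a pole of order 2; residue -((41155/26812842)*sqrt(799))*i.

Denominator factor (ω**2 - ω/5 + 8)^2: discriminant -799/25, complex-conjugate roots (1/10) + ((1/10)*sqrt(799))*i and (1/10) - ((1/10)*sqrt(799))*i; poles of order 2, moduli (2)*sqrt(2) and (2)*sqrt(2).
The radius of convergence is the smallest modulus among the singular points: (2)*sqrt(2).
The factor ω**2 - ω/5 + 8 splits as (ω - a)(ω - a') with a = (1/10) - ((1/10)*sqrt(799))*i, a' = (1/10) + ((1/10)*sqrt(799))*i. At the order-2 pole a set g(ω) = (ω - a)^2*f(ω) = [10*ω**2/21 - ω/2 + 4/25] / (ω - a')^2.
Order-2 pole: residue = g'(a); g'((1/10) - ((1/10)*sqrt(799))*i) = ((41155/26812842)*sqrt(799))*i, so the residue is ((41155/26812842)*sqrt(799))*i.
The factor ω**2 - ω/5 + 8 splits as (ω - a)(ω - a') with a = (1/10) + ((1/10)*sqrt(799))*i, a' = (1/10) - ((1/10)*sqrt(799))*i. At the order-2 pole a set g(ω) = (ω - a)^2*f(ω) = [10*ω**2/21 - ω/2 + 4/25] / (ω - a')^2.
Order-2 pole: residue = g'(a); g'((1/10) + ((1/10)*sqrt(799))*i) = -((41155/26812842)*sqrt(799))*i, so the residue is -((41155/26812842)*sqrt(799))*i.
List the singular points by increasing real part (a conjugate pair: the negative imaginary part first).


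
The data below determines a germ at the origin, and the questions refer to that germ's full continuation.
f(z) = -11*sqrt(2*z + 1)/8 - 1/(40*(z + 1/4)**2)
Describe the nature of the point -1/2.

The point is an algebraic (square-root) branch point.

The term (-11/8)*sqrt(1 - z/(-1/2)) has argument 1 - -1/2/(-1/2) = 0 at -1/2: a square-root (algebraic, two-sheeted) branch point; the remaining terms are analytic or single-valued there.


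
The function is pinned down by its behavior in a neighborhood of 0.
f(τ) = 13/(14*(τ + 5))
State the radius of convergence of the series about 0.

The radius of convergence is 5.

Denominator factor (τ + 5): pole of order 1 at -5, modulus 5.
The radius of convergence is the smallest modulus among the singular points: 5.


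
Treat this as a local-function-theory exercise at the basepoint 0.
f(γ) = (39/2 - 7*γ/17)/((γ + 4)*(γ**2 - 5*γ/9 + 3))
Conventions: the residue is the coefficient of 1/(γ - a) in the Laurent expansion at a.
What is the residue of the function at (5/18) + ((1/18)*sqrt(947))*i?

The residue is (-6471/12988) - ((450135/12299636)*sqrt(947))*i.

The factor γ**2 - 5*γ/9 + 3 splits as (γ - a)(γ - a') with a = (5/18) + ((1/18)*sqrt(947))*i, a' = (5/18) - ((1/18)*sqrt(947))*i. At the order-1 pole a set g(γ) = (γ - a)*f(γ) = [(39/2 - 7*γ/17)/(γ + 4)] / (γ - a').
Simple pole: residue = g(a) at a = (5/18) + ((1/18)*sqrt(947))*i, which is (-6471/12988) - ((450135/12299636)*sqrt(947))*i.


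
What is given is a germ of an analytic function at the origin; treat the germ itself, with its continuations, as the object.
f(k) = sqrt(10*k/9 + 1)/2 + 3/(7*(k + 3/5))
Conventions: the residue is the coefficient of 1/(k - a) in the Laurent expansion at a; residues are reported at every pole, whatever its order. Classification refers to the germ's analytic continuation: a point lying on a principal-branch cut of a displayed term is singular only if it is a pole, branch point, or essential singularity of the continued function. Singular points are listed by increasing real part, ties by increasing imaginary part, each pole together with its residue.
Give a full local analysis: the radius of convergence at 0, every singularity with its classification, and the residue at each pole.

Denominator factor (k + 3/5): pole of order 1 at -3/5, modulus 3/5.
Branch term (1/2)*sqrt(1 - k/(-9/10)): its argument vanishes at k = -9/10, a square-root branch point, modulus 9/10.
The radius of convergence is the smallest modulus among the singular points: 3/5.
The branch term is analytic at -3/5 and contributes nothing to the residue; only the rational part matters.
At the order-1 pole -3/5 set g(k) = (k - (-3/5))*(rational part) = 3/7.
Simple pole: residue = g(a) at a = -3/5, which is 3/7.
List the singular points by increasing real part (a conjugate pair: the negative imaginary part first).

Radius of convergence at 0: 3/5.
At -9/10: an algebraic (square-root) branch point.
At -3/5: a pole of order 1; residue 3/7.


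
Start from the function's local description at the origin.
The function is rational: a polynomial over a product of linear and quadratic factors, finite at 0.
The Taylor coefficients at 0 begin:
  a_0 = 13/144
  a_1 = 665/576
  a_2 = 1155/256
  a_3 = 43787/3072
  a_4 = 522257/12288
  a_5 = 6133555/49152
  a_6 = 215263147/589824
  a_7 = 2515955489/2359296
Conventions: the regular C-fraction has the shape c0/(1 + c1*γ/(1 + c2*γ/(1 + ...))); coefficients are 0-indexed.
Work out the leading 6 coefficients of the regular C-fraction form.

The regular C-fraction coefficients are [13/144, -665/52, 4387/494, -961116/2917355, 1246335191/3783962980, -37404426239/104294344472].


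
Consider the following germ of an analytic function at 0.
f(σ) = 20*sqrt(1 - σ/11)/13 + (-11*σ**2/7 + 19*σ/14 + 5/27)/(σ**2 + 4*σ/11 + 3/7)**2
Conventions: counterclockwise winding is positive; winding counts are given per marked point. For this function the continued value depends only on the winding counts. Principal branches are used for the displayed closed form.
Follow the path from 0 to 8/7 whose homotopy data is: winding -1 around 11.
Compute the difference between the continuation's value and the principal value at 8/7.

The rational part is single-valued and drops out of the difference; each branch term changes only by its own monodromy.
(20/13)*sqrt(1 - σ/(11)): winding -1 is odd, the square root flips sign, contributing -2*(20/13)*sqrt(1 - (8/7)/(11)) = -2*(20/13)*sqrt(69/77) = -(40/1001)*sqrt(5313).
Summing the contributions at σ = 8/7 gives -(40/1001)*sqrt(5313).

Continued minus principal equals -(40/1001)*sqrt(5313).


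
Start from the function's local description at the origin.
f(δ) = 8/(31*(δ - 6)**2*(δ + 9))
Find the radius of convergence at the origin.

The radius of convergence is 6.

Denominator factor (δ + 9): pole of order 1 at -9, modulus 9.
Denominator factor (δ - 6)^2: pole of order 2 at 6, modulus 6.
The radius of convergence is the smallest modulus among the singular points: 6.


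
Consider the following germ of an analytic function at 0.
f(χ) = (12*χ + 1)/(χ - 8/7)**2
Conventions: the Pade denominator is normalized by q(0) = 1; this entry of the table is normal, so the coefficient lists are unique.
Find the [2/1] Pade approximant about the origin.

Taylor coefficients needed (expand at 0): a_0 = 49/64, a_1 = 2695/256, a_2 = 73059/4096, a_3 = 189679/8192.
Write the denominator as Q(χ) = 1 + q1*χ. Requiring Q*f - P = O(χ^4) with deg P <= 2 kills the coefficients of χ^3..χ^3 in Q*f:
  χ^3: a_3 + q1*a_2 = 0, i.e. 189679/8192 + (73059/4096)*q1 = 0.
Solving this linear system: q1 = -553/426.
The numerator is Q*f truncated at degree 2: P0 = a_0 = 49/64; P1 = a_1 + q1*a_0 = 519841/54528; P2 = a_2 + q1*a_1 = 3638887/872448.

The Pade approximant has numerator coefficients [49/64, 519841/54528, 3638887/872448]; denominator coefficients [1, -553/426].


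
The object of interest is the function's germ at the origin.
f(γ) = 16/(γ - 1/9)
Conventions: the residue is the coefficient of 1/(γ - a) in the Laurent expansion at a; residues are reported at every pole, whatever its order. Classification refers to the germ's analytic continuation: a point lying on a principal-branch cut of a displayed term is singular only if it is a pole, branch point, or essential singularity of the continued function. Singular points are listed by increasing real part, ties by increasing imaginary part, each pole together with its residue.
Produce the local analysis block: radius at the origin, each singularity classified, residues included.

Radius of convergence at 0: 1/9.
At 1/9: a pole of order 1; residue 16.

Denominator factor (γ - 1/9): pole of order 1 at 1/9, modulus 1/9.
The radius of convergence is the smallest modulus among the singular points: 1/9.
At the order-1 pole 1/9 set g(γ) = (γ - (1/9))*f(γ) = 16.
Simple pole: residue = g(a) at a = 1/9, which is 16.


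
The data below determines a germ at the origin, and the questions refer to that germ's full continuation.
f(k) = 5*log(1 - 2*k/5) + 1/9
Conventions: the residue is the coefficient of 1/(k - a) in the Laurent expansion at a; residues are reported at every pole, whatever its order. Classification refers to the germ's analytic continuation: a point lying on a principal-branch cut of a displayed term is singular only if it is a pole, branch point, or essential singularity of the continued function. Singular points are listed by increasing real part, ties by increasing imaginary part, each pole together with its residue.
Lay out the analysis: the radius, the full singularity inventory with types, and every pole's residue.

Radius of convergence at 0: 5/2.
At 5/2: a logarithmic branch point.

Branch term (5)*log(1 - k/(5/2)): its argument vanishes at k = 5/2, a logarithmic branch point, modulus 5/2.
The radius of convergence is the smallest modulus among the singular points: 5/2.


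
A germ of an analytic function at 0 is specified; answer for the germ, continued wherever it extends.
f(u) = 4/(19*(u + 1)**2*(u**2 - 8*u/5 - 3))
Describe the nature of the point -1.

The point is a pole of order 2.

The denominator factor u + 1 vanishes at -1 and appears to the power 2; the numerator there equals 4/19, nonzero, and no other factor vanishes.
Hence a pole whose order is the multiplicity, 2.


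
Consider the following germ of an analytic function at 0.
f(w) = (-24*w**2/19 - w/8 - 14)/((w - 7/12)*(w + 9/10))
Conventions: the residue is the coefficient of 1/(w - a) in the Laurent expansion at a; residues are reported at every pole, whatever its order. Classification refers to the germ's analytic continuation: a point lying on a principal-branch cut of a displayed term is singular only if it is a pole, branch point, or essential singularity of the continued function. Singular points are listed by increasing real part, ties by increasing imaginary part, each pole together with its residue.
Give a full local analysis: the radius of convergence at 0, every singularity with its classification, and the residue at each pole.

Denominator factor (w - 7/12): pole of order 1 at 7/12, modulus 7/12.
Denominator factor (w + 9/10): pole of order 1 at -9/10, modulus 9/10.
The radius of convergence is the smallest modulus among the singular points: 7/12.
At the order-1 pole -9/10 set g(w) = (w - (-9/10))*f(w) = (-24*w**2/19 - w/8 - 14)/(w - 7/12).
Simple pole: residue = g(a) at a = -9/10, which is 339963/33820.
At the order-1 pole 7/12 set g(w) = (w - (7/12))*f(w) = (-24*w**2/19 - w/8 - 14)/(w + 9/10).
Simple pole: residue = g(a) at a = 7/12, which is -132265/13528.
List the singular points by increasing real part (a conjugate pair: the negative imaginary part first).

Radius of convergence at 0: 7/12.
At -9/10: a pole of order 1; residue 339963/33820.
At 7/12: a pole of order 1; residue -132265/13528.


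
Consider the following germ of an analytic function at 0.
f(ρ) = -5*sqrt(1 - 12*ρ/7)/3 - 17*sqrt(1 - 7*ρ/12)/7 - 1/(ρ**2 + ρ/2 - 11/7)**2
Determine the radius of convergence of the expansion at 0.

Denominator factor (ρ**2 + ρ/2 - 11/7)^2: discriminant 183/28, real irrational roots -1/4 + (1/28)*sqrt(1281) and -1/4 - (1/28)*sqrt(1281); poles of order 2, moduli -1/4 + (1/28)*sqrt(1281) and 1/4 + (1/28)*sqrt(1281).
Branch term (-17/7)*sqrt(1 - ρ/(12/7)): its argument vanishes at ρ = 12/7, a square-root branch point, modulus 12/7.
Branch term (-5/3)*sqrt(1 - ρ/(7/12)): its argument vanishes at ρ = 7/12, a square-root branch point, modulus 7/12.
The radius of convergence is the smallest modulus among the singular points: 7/12.

The radius of convergence is 7/12.


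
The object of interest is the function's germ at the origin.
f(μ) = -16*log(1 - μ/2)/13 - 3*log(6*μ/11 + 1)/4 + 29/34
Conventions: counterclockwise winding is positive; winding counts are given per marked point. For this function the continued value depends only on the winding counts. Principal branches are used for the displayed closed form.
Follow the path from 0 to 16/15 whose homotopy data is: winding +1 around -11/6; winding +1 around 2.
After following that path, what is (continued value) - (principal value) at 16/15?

Continued minus principal equals -(103/26)*pi*i.

The rational part is single-valued and drops out of the difference; each branch term changes only by its own monodromy.
(-16/13)*log(1 - μ/(2)): each positive loop around 2 adds 2*pi*i to the log, so winding +1 contributes (-16/13)*(1)*2*pi*i = -(32/13)*pi*i.
(-3/4)*log(1 - μ/(-11/6)): each positive loop around -11/6 adds 2*pi*i to the log, so winding +1 contributes (-3/4)*(1)*2*pi*i = -(3/2)*pi*i.
Summing the contributions at μ = 16/15 gives -(103/26)*pi*i.


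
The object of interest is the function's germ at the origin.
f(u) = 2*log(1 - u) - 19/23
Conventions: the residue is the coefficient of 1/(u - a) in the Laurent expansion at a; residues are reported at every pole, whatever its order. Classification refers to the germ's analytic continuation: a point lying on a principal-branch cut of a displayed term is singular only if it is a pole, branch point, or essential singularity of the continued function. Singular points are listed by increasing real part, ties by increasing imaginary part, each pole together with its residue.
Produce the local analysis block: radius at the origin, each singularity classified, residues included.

Branch term (2)*log(1 - u/(1)): its argument vanishes at u = 1, a logarithmic branch point, modulus 1.
The radius of convergence is the smallest modulus among the singular points: 1.

Radius of convergence at 0: 1.
At 1: a logarithmic branch point.


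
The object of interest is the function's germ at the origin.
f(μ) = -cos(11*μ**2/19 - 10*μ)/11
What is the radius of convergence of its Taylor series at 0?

The factor cos(11*μ**2/19 - 10*μ) is entire and contributes no finite singular point.
The polynomial part has no poles.
No finite singular points: the Taylor series at 0 converges everywhere.

The radius of convergence is infinite.


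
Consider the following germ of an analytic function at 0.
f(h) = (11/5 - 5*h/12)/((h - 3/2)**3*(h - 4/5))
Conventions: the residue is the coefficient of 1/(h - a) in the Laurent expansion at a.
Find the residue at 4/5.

At the order-1 pole 4/5 set g(h) = (h - (4/5))*f(h) = (11/5 - 5*h/12)/(h - 3/2)**3.
Simple pole: residue = g(a) at a = 4/5, which is -800/147.

The residue is -800/147.


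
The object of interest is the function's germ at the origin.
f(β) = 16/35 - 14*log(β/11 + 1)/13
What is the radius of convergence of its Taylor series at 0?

Branch term (-14/13)*log(1 - β/(-11)): its argument vanishes at β = -11, a logarithmic branch point, modulus 11.
The radius of convergence is the smallest modulus among the singular points: 11.

The radius of convergence is 11.


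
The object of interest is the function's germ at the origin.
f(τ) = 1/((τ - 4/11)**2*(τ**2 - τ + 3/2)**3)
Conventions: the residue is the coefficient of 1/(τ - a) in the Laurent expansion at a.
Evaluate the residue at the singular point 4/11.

The residue is 2806152624/8882874001.

At the order-2 pole 4/11 set g(τ) = (τ - (4/11))^2*f(τ) = (τ**2 - τ + 3/2)**(-3).
Order-2 pole: residue = g'(a); g'(4/11) = 2806152624/8882874001, so the residue is 2806152624/8882874001.


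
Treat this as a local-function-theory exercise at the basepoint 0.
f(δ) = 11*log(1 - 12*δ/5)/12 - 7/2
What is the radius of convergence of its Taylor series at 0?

The radius of convergence is 5/12.

Branch term (11/12)*log(1 - δ/(5/12)): its argument vanishes at δ = 5/12, a logarithmic branch point, modulus 5/12.
The radius of convergence is the smallest modulus among the singular points: 5/12.


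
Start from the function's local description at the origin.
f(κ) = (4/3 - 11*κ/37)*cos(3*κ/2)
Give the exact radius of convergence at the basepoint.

The factor cos(3*κ/2) is entire and contributes no finite singular point.
The polynomial part has no poles.
No finite singular points: the Taylor series at 0 converges everywhere.

The radius of convergence is infinite.


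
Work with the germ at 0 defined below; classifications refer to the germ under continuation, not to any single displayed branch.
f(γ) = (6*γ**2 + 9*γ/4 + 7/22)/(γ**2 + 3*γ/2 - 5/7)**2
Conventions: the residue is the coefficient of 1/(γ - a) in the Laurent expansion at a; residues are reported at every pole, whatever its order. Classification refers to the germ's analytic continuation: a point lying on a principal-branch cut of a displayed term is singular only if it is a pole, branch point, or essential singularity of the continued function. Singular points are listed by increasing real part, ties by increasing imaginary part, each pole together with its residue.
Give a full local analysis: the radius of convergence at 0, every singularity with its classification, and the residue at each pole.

Denominator factor (γ**2 + 3*γ/2 - 5/7)^2: discriminant 143/28, real irrational roots -3/4 + (1/28)*sqrt(1001) and -3/4 - (1/28)*sqrt(1001); poles of order 2, moduli -3/4 + (1/28)*sqrt(1001) and 3/4 + (1/28)*sqrt(1001).
The radius of convergence is the smallest modulus among the singular points: -3/4 + (1/28)*sqrt(1001).
The factor γ**2 + 3*γ/2 - 5/7 splits as (γ - a)(γ - a') with a = -3/4 - (1/28)*sqrt(1001), a' = -3/4 + (1/28)*sqrt(1001). At the order-2 pole a set g(γ) = (γ - a)^2*f(γ) = [6*γ**2 + 9*γ/4 + 7/22] / (γ - a')^2.
Order-2 pole: residue = g'(a); g'(-3/4 - (1/28)*sqrt(1001)) = -(6967/224939)*sqrt(1001), so the residue is -(6967/224939)*sqrt(1001).
The factor γ**2 + 3*γ/2 - 5/7 splits as (γ - a)(γ - a') with a = -3/4 + (1/28)*sqrt(1001), a' = -3/4 - (1/28)*sqrt(1001). At the order-2 pole a set g(γ) = (γ - a)^2*f(γ) = [6*γ**2 + 9*γ/4 + 7/22] / (γ - a')^2.
Order-2 pole: residue = g'(a); g'(-3/4 + (1/28)*sqrt(1001)) = (6967/224939)*sqrt(1001), so the residue is (6967/224939)*sqrt(1001).
List the singular points by increasing real part (a conjugate pair: the negative imaginary part first).

Radius of convergence at 0: -3/4 + (1/28)*sqrt(1001).
At -3/4 - (1/28)*sqrt(1001): a pole of order 2; residue -(6967/224939)*sqrt(1001).
At -3/4 + (1/28)*sqrt(1001): a pole of order 2; residue (6967/224939)*sqrt(1001).


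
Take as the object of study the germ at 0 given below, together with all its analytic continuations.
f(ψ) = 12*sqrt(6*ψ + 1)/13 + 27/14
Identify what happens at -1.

There is no denominator, hence no pole anywhere.
Branch term sqrt(1 - ψ/(-1/6)): argument at -1 is -5, nonzero, so -1 is not its branch point (a point on a principal cut is still regular for the continued germ).
So the germ continues analytically to -1.

The point is a regular point.


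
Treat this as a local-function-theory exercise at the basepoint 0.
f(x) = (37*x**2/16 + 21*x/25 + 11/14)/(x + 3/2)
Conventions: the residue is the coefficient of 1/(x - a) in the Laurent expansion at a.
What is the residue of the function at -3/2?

At the order-1 pole -3/2 set g(x) = (x - (-3/2))*f(x) = 37*x**2/16 + 21*x/25 + 11/14.
Simple pole: residue = g(a) at a = -3/2, which is 52963/11200.

The residue is 52963/11200.


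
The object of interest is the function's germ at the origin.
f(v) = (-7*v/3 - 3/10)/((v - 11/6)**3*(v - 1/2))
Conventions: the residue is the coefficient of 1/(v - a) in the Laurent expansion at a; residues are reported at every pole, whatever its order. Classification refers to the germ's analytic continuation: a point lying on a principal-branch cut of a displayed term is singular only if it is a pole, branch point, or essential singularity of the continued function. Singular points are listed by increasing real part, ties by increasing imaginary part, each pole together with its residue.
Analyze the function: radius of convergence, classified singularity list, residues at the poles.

Denominator factor (v - 11/6)^3: pole of order 3 at 11/6, modulus 11/6.
Denominator factor (v - 1/2): pole of order 1 at 1/2, modulus 1/2.
The radius of convergence is the smallest modulus among the singular points: 1/2.
At the order-1 pole 1/2 set g(v) = (v - (1/2))*f(v) = (-7*v/3 - 3/10)/(v - 11/6)**3.
Simple pole: residue = g(a) at a = 1/2, which is 99/160.
At the order-3 pole 11/6 set g(v) = (v - (11/6))^3*f(v) = (-7*v/3 - 3/10)/(v - 1/2).
Order-3 pole: residue = g''(a)/2; g''(11/6) = -99/80, so the residue is -99/160.
List the singular points by increasing real part (a conjugate pair: the negative imaginary part first).

Radius of convergence at 0: 1/2.
At 1/2: a pole of order 1; residue 99/160.
At 11/6: a pole of order 3; residue -99/160.


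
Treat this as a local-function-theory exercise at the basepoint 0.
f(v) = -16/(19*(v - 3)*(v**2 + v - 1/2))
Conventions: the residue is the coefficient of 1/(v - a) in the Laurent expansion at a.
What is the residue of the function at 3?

At the order-1 pole 3 set g(v) = (v - (3))*f(v) = -16/(19*(v**2 + v - 1/2)).
Simple pole: residue = g(a) at a = 3, which is -32/437.

The residue is -32/437.


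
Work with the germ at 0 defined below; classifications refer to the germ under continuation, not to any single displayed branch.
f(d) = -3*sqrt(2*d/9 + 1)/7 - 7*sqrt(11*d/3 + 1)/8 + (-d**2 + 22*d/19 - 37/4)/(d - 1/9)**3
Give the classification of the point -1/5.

Denominator factors: d - 1/9 = -14/45 at d = -1/5 — none vanishes.
Branch term sqrt(1 - d/(-9/2)): argument at -1/5 is 43/45, nonzero, so -1/5 is not its branch point (a point on a principal cut is still regular for the continued germ).
Branch term sqrt(1 - d/(-3/11)): argument at -1/5 is 4/15, nonzero, so -1/5 is not its branch point (a point on a principal cut is still regular for the continued germ).
So the germ continues analytically to -1/5.

The point is a regular point.


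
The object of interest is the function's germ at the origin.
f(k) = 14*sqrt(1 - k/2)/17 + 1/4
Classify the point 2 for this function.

The point is an algebraic (square-root) branch point.

The term (14/17)*sqrt(1 - k/(2)) has argument 1 - 2/(2) = 0 at 2: a square-root (algebraic, two-sheeted) branch point; the remaining terms are analytic or single-valued there.


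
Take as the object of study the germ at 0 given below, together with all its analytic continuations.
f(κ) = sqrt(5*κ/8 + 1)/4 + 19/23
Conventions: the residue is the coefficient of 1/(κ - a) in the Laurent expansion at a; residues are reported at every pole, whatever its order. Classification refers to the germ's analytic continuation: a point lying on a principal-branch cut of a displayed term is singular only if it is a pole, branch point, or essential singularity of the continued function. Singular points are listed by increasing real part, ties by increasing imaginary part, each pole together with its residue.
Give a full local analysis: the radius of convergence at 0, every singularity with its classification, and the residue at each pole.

Radius of convergence at 0: 8/5.
At -8/5: an algebraic (square-root) branch point.

Branch term (1/4)*sqrt(1 - κ/(-8/5)): its argument vanishes at κ = -8/5, a square-root branch point, modulus 8/5.
The radius of convergence is the smallest modulus among the singular points: 8/5.


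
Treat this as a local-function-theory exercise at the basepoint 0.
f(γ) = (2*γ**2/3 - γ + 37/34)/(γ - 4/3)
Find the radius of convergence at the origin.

Denominator factor (γ - 4/3): pole of order 1 at 4/3, modulus 4/3.
The radius of convergence is the smallest modulus among the singular points: 4/3.

The radius of convergence is 4/3.


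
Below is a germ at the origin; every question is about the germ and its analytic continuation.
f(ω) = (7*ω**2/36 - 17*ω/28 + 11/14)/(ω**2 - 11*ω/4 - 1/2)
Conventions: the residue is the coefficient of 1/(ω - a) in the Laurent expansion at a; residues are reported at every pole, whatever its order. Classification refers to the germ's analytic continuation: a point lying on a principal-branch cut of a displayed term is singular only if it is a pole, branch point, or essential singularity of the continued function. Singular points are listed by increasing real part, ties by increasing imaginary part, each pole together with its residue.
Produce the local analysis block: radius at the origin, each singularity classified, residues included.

Denominator factor (ω**2 - 11*ω/4 - 1/2): discriminant 153/16, real irrational roots 11/8 + (3/8)*sqrt(17) and 11/8 - (3/8)*sqrt(17); poles of order 1, moduli 11/8 + (3/8)*sqrt(17) and -11/8 + (3/8)*sqrt(17).
The radius of convergence is the smallest modulus among the singular points: -11/8 + (3/8)*sqrt(17).
The factor ω**2 - 11*ω/4 - 1/2 splits as (ω - a)(ω - a') with a = 11/8 - (3/8)*sqrt(17), a' = 11/8 + (3/8)*sqrt(17). At the order-1 pole a set g(ω) = (ω - a)*f(ω) = [7*ω**2/36 - 17*ω/28 + 11/14] / (ω - a').
Simple pole: residue = g(a) at a = 11/8 - (3/8)*sqrt(17), which is -73/2016 - (6317/102816)*sqrt(17).
The factor ω**2 - 11*ω/4 - 1/2 splits as (ω - a)(ω - a') with a = 11/8 + (3/8)*sqrt(17), a' = 11/8 - (3/8)*sqrt(17). At the order-1 pole a set g(ω) = (ω - a)*f(ω) = [7*ω**2/36 - 17*ω/28 + 11/14] / (ω - a').
Simple pole: residue = g(a) at a = 11/8 + (3/8)*sqrt(17), which is -73/2016 + (6317/102816)*sqrt(17).
List the singular points by increasing real part (a conjugate pair: the negative imaginary part first).

Radius of convergence at 0: -11/8 + (3/8)*sqrt(17).
At 11/8 - (3/8)*sqrt(17): a pole of order 1; residue -73/2016 - (6317/102816)*sqrt(17).
At 11/8 + (3/8)*sqrt(17): a pole of order 1; residue -73/2016 + (6317/102816)*sqrt(17).


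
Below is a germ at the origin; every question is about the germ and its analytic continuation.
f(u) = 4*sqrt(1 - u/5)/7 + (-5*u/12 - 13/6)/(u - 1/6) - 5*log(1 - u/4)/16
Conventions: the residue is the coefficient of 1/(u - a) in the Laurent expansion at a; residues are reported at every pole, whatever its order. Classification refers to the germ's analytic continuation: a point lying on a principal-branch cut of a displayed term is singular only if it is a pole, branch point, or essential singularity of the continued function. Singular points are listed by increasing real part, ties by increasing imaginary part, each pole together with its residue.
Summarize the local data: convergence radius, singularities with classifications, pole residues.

Radius of convergence at 0: 1/6.
At 1/6: a pole of order 1; residue -161/72.
At 4: a logarithmic branch point.
At 5: an algebraic (square-root) branch point.

Denominator factor (u - 1/6): pole of order 1 at 1/6, modulus 1/6.
Branch term (4/7)*sqrt(1 - u/(5)): its argument vanishes at u = 5, a square-root branch point, modulus 5.
Branch term (-5/16)*log(1 - u/(4)): its argument vanishes at u = 4, a logarithmic branch point, modulus 4.
The radius of convergence is the smallest modulus among the singular points: 1/6.
The branch terms are analytic at 1/6 and contribute nothing to the residue; only the rational part matters.
At the order-1 pole 1/6 set g(u) = (u - (1/6))*(rational part) = -5*u/12 - 13/6.
Simple pole: residue = g(a) at a = 1/6, which is -161/72.
List the singular points by increasing real part (a conjugate pair: the negative imaginary part first).


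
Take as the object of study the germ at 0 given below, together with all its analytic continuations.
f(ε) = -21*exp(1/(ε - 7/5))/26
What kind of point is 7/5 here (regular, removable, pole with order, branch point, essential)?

The exponent 1/(ε - (7/5)) has a pole at 7/5, so exp(1/(ε - (7/5))) takes every nonzero value near it: an essential singularity (not a pole of any order).

The point is an essential singularity.


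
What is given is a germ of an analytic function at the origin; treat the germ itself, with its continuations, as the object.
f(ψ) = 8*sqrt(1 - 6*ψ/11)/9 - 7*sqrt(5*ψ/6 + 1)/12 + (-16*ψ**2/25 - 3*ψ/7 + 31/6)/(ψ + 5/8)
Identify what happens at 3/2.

The point is a regular point.

Denominator factors: ψ + 5/8 = 17/8 at ψ = 3/2 — none vanishes.
Branch term sqrt(1 - ψ/(-6/5)): argument at 3/2 is 9/4, nonzero, so 3/2 is not its branch point (a point on a principal cut is still regular for the continued germ).
Branch term sqrt(1 - ψ/(11/6)): argument at 3/2 is 2/11, nonzero, so 3/2 is not its branch point (a point on a principal cut is still regular for the continued germ).
So the germ continues analytically to 3/2.


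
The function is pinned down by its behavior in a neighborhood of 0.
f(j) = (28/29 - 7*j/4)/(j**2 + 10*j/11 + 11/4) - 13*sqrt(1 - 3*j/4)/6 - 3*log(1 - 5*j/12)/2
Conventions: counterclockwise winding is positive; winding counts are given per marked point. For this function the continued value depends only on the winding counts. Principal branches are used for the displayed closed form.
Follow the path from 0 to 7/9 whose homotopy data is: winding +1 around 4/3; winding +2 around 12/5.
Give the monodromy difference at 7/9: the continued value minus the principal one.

Continued minus principal equals ((13/18)*sqrt(15)) - ((6)*pi)*i.

The rational part is single-valued and drops out of the difference; each branch term changes only by its own monodromy.
(-3/2)*log(1 - j/(12/5)): each positive loop around 12/5 adds 2*pi*i to the log, so winding +2 contributes (-3/2)*(2)*2*pi*i = -(6)*pi*i.
(-13/6)*sqrt(1 - j/(4/3)): winding +1 is odd, the square root flips sign, contributing -2*(-13/6)*sqrt(1 - (7/9)/(4/3)) = -2*(-13/6)*sqrt(5/12) = (13/18)*sqrt(15).
Summing the contributions at j = 7/9 gives ((13/18)*sqrt(15)) - ((6)*pi)*i.


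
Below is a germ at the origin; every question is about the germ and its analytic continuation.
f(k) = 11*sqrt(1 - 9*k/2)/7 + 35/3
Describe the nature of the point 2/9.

The point is an algebraic (square-root) branch point.

The term (11/7)*sqrt(1 - k/(2/9)) has argument 1 - 2/9/(2/9) = 0 at 2/9: a square-root (algebraic, two-sheeted) branch point; the remaining terms are analytic or single-valued there.


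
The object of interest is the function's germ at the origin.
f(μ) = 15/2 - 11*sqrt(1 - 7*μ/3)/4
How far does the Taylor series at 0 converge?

The radius of convergence is 3/7.

Branch term (-11/4)*sqrt(1 - μ/(3/7)): its argument vanishes at μ = 3/7, a square-root branch point, modulus 3/7.
The radius of convergence is the smallest modulus among the singular points: 3/7.


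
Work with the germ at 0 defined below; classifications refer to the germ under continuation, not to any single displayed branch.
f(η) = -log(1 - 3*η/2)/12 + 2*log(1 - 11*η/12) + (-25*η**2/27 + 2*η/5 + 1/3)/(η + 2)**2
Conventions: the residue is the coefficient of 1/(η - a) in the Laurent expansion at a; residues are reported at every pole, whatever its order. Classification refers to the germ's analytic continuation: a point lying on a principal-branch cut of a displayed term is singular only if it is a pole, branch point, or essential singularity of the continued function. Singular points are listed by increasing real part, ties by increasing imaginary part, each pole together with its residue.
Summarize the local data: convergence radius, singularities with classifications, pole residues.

Radius of convergence at 0: 2/3.
At -2: a pole of order 2; residue 554/135.
At 2/3: a logarithmic branch point.
At 12/11: a logarithmic branch point.

Denominator factor (η + 2)^2: pole of order 2 at -2, modulus 2.
Branch term (2)*log(1 - η/(12/11)): its argument vanishes at η = 12/11, a logarithmic branch point, modulus 12/11.
Branch term (-1/12)*log(1 - η/(2/3)): its argument vanishes at η = 2/3, a logarithmic branch point, modulus 2/3.
The radius of convergence is the smallest modulus among the singular points: 2/3.
The branch terms are analytic at -2 and contribute nothing to the residue; only the rational part matters.
At the order-2 pole -2 set g(η) = (η - (-2))^2*(rational part) = -25*η**2/27 + 2*η/5 + 1/3.
Order-2 pole: residue = g'(a); g'(-2) = 554/135, so the residue is 554/135.
List the singular points by increasing real part (a conjugate pair: the negative imaginary part first).


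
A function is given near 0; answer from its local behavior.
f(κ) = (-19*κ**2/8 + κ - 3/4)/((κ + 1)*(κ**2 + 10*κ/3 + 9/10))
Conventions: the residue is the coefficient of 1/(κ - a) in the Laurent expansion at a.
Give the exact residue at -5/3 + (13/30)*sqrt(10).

The factor κ**2 + 10*κ/3 + 9/10 splits as (κ - a)(κ - a') with a = -5/3 + (13/30)*sqrt(10), a' = -5/3 - (13/30)*sqrt(10). At the order-1 pole a set g(κ) = (κ - a)*f(κ) = [(-19*κ**2/8 + κ - 3/4)/(κ + 1)] / (κ - a').
Simple pole: residue = g(a) at a = -5/3 + (13/30)*sqrt(10), which is -1807/688 + (1397/2236)*sqrt(10).

The residue is -1807/688 + (1397/2236)*sqrt(10).


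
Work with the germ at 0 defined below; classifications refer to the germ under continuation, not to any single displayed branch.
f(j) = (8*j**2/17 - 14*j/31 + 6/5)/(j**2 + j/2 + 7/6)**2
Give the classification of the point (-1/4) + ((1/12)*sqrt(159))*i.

The denominator factor j**2 + j/2 + 7/6 vanishes at (-1/4) + ((1/12)*sqrt(159))*i and appears to the power 2; the numerator there equals (13007/15810) - ((181/3162)*sqrt(159))*i, nonzero, and no other factor vanishes.
Hence a pole whose order is the multiplicity, 2.

The point is a pole of order 2.


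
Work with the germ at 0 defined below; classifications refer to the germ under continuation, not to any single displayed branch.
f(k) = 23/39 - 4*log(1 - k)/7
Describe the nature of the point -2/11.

There is no denominator, hence no pole anywhere.
Branch term log(1 - k/(1)): argument at -2/11 is 13/11, nonzero, so -2/11 is not its branch point (a point on a principal cut is still regular for the continued germ).
So the germ continues analytically to -2/11.

The point is a regular point.


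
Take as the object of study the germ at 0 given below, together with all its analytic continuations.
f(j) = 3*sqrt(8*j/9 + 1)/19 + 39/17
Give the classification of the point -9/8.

The term (3/19)*sqrt(1 - j/(-9/8)) has argument 1 - -9/8/(-9/8) = 0 at -9/8: a square-root (algebraic, two-sheeted) branch point; the remaining terms are analytic or single-valued there.

The point is an algebraic (square-root) branch point.


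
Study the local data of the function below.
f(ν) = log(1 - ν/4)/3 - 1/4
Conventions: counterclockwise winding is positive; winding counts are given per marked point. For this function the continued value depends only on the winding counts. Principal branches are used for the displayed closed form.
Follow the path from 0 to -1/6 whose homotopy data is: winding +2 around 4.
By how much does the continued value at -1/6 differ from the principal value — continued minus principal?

Continued minus principal equals (4/3)*pi*i.

The rational part is single-valued and drops out of the difference; each branch term changes only by its own monodromy.
(1/3)*log(1 - ν/(4)): each positive loop around 4 adds 2*pi*i to the log, so winding +2 contributes (1/3)*(2)*2*pi*i = (4/3)*pi*i.
Summing the contributions at ν = -1/6 gives (4/3)*pi*i.


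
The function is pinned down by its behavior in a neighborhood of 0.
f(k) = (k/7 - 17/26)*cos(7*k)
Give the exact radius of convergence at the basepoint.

The factor cos(7*k) is entire and contributes no finite singular point.
The polynomial part has no poles.
No finite singular points: the Taylor series at 0 converges everywhere.

The radius of convergence is infinite.


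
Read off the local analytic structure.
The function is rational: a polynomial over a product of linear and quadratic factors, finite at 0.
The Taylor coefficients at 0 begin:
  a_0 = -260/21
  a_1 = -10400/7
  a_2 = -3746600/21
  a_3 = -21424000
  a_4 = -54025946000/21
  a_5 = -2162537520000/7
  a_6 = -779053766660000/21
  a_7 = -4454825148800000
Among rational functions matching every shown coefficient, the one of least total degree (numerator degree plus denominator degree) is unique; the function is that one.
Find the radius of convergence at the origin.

The radius of convergence is -6 + (19/10)*sqrt(10).

No rational of total degree below 2 reproduces all 8 coefficients; solving the [0/2] Pade equations on them gives f(σ) = 26/(21*(σ**2 + 12*σ - 1/10)), whose expansion matches every shown term.
Denominator factor (σ**2 + 12*σ - 1/10): discriminant 722/5, real irrational roots -6 + (19/10)*sqrt(10) and -6 - (19/10)*sqrt(10); poles of order 1, moduli -6 + (19/10)*sqrt(10) and 6 + (19/10)*sqrt(10).
The radius of convergence is the smallest modulus among the singular points: -6 + (19/10)*sqrt(10).
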